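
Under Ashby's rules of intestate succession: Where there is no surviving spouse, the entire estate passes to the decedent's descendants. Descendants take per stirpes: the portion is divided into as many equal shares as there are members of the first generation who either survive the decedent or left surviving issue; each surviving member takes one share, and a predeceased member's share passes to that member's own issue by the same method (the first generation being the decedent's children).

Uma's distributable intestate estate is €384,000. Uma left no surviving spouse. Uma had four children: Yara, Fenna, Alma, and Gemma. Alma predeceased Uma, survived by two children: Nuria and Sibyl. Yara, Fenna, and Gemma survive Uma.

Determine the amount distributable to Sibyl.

Sibyl receives €48,000.

The entire €384,000 passes to the descendants.
That amount (€384,000) is divided into 4 shares of €96,000: Yara, Fenna, and Gemma each take €96,000; Alma's €96,000 share passes to Alma's issue.
Alma's share (€96,000) is divided into 2 shares of €48,000: Nuria and Sibyl each take €48,000.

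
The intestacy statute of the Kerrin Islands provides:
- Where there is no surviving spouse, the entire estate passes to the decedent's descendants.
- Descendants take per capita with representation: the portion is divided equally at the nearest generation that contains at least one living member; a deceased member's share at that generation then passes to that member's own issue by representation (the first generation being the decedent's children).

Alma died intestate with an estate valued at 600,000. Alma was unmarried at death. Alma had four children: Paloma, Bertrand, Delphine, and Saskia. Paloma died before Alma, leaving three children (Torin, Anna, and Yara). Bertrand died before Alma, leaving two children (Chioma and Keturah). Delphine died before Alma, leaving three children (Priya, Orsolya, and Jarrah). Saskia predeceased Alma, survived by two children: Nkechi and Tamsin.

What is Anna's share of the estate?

The entire 600,000 passes to the descendants.
No child survives, so the initial division is made at the grandchildren's generation.
That amount (600,000) is divided into 10 shares of 60,000: Torin, Anna, Yara, Chioma, Keturah, Priya, Orsolya, Jarrah, Nkechi, and Tamsin each take 60,000.

Anna receives 60,000.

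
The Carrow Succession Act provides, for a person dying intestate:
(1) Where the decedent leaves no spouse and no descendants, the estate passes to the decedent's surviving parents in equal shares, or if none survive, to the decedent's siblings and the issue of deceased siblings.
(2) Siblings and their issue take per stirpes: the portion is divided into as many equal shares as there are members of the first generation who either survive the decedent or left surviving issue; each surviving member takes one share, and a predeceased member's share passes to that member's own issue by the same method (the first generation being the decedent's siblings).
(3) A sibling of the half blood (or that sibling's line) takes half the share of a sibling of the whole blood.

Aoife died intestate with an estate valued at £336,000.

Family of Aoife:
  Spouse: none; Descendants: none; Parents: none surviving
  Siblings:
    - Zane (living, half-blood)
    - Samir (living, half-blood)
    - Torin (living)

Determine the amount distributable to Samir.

Samir receives £84,000.

The entire £336,000 passes to the siblings and their issue.
Counting each half-blood sibling's line as half a unit, there are 2 units in £336,000, so one unit is £168,000. Whole-blood lines (Torin) take £168,000 each; half-blood lines (Zane and Samir) take £84,000 each.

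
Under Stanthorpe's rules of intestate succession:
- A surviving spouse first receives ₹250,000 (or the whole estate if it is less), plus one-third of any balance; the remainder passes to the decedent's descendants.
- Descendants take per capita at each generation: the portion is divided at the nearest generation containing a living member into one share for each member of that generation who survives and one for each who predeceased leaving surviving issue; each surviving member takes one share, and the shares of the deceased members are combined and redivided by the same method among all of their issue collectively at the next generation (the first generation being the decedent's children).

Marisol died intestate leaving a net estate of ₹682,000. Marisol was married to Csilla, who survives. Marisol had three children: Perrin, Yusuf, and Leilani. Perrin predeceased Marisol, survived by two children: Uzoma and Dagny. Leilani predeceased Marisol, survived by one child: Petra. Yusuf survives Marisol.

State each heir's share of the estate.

Csilla first takes ₹250,000, leaving a balance of ₹432,000. Csilla then takes one-third of the balance (₹144,000), for a total of ₹394,000. The remaining ₹288,000 passes to the descendants.
The descendants' portion (₹288,000) is divided at the children's generation into 3 shares of ₹96,000. Yusuf takes ₹96,000. The 2 shares of the deceased (Perrin and Leilani) are combined into a pool of ₹192,000.
That pool (₹192,000) is divided at the grandchildren's generation equally among Uzoma, Dagny, and Petra: ₹64,000 each.

Csilla: ₹394,000; Uzoma: ₹64,000; Dagny: ₹64,000; Yusuf: ₹96,000; Petra: ₹64,000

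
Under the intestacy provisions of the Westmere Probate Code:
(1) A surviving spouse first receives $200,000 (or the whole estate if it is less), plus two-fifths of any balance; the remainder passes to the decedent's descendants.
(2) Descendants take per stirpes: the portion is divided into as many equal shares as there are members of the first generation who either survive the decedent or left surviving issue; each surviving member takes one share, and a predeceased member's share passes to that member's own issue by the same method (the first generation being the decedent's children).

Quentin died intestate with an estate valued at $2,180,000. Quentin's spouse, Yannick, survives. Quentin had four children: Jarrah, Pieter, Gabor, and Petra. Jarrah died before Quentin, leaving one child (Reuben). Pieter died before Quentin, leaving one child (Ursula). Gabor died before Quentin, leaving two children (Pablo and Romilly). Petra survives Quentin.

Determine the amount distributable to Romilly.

Yannick first takes $200,000, leaving a balance of $1,980,000. Yannick then takes two-fifths of the balance ($792,000), for a total of $992,000. The remaining $1,188,000 passes to the descendants.
The descendants' portion ($1,188,000) is divided into 4 shares of $297,000: Petra takes $297,000; Jarrah's $297,000 share passes to Jarrah's issue; Pieter's $297,000 share passes to Pieter's issue; Gabor's $297,000 share passes to Gabor's issue.
Jarrah's share ($297,000) passes entirely to Reuben.
Pieter's share ($297,000) passes entirely to Ursula.
Gabor's share ($297,000) is divided into 2 shares of $148,500: Pablo and Romilly each take $148,500.

Romilly receives $148,500.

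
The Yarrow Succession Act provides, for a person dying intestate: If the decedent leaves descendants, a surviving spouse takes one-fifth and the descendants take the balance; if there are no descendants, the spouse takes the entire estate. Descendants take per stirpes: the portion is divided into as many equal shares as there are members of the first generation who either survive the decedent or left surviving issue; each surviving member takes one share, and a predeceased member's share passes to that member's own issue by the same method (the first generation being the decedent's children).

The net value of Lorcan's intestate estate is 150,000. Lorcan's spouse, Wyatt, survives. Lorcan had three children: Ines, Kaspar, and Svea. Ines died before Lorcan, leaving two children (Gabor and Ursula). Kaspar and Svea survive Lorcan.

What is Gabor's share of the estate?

Wyatt takes one-fifth of 150,000 = 30,000. The remaining 120,000 passes to the descendants.
The descendants' portion (120,000) is divided into 3 shares of 40,000: Kaspar and Svea each take 40,000; Ines's 40,000 share passes to Ines's issue.
Ines's share (40,000) is divided into 2 shares of 20,000: Gabor and Ursula each take 20,000.

Gabor receives 20,000.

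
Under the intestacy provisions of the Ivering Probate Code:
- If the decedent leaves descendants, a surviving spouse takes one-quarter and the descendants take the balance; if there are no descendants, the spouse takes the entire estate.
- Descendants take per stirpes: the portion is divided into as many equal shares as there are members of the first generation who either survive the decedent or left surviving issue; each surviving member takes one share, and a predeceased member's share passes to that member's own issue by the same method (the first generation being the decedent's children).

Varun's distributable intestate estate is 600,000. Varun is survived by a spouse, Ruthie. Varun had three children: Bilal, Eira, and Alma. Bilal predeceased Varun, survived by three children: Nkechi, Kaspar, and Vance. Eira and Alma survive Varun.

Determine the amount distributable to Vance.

Vance receives 50,000.

Ruthie takes one-quarter of 600,000 = 150,000. The remaining 450,000 passes to the descendants.
The descendants' portion (450,000) is divided into 3 shares of 150,000: Eira and Alma each take 150,000; Bilal's 150,000 share passes to Bilal's issue.
Bilal's share (150,000) is divided into 3 shares of 50,000: Nkechi, Kaspar, and Vance each take 50,000.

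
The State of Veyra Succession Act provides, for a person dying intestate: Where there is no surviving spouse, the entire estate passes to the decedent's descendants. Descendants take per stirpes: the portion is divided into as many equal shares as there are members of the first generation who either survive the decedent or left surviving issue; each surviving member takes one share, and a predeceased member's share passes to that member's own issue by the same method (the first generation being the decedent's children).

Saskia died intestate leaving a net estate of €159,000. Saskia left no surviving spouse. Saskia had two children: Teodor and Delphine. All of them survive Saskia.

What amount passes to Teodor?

Teodor receives €79,500.

The entire €159,000 passes to the descendants.
That amount (€159,000) is divided into 2 shares of €79,500: Teodor and Delphine each take €79,500.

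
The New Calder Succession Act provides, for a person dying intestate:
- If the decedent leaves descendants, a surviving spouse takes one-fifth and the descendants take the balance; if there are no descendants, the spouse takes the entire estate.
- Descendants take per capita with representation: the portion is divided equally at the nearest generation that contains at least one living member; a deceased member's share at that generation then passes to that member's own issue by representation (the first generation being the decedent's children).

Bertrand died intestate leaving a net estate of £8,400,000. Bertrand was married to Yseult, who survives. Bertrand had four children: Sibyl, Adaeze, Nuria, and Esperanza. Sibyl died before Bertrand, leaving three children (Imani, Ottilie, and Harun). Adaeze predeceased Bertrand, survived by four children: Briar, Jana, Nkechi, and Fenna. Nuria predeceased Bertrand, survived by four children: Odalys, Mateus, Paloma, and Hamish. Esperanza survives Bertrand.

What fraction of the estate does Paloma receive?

Paloma receives 1/20 of the estate.

Yseult takes one-fifth of £8,400,000 = £1,680,000. The remaining £6,720,000 passes to the descendants.
The descendants' portion (£6,720,000) is divided into 4 shares of £1,680,000: Esperanza takes £1,680,000; Sibyl's £1,680,000 share passes to Sibyl's issue; Adaeze's £1,680,000 share passes to Adaeze's issue; Nuria's £1,680,000 share passes to Nuria's issue.
Sibyl's share (£1,680,000) is divided into 3 shares of £560,000: Imani, Ottilie, and Harun each take £560,000.
Adaeze's share (£1,680,000) is divided into 4 shares of £420,000: Briar, Jana, Nkechi, and Fenna each take £420,000.
Nuria's share (£1,680,000) is divided into 4 shares of £420,000: Odalys, Mateus, Paloma, and Hamish each take £420,000.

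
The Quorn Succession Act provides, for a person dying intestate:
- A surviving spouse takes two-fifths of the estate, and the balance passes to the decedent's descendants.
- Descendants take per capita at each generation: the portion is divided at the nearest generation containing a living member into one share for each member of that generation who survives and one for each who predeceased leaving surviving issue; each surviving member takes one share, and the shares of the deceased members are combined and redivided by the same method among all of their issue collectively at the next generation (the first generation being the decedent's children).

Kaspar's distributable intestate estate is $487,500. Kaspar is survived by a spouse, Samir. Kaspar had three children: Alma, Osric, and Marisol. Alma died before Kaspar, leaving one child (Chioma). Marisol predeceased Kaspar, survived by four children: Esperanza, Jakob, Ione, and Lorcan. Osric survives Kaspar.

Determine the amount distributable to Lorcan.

Samir takes two-fifths of $487,500 = $195,000. The remaining $292,500 passes to the descendants.
The descendants' portion ($292,500) is divided at the children's generation into 3 shares of $97,500. Osric takes $97,500. The 2 shares of the deceased (Alma and Marisol) are combined into a pool of $195,000.
That pool ($195,000) is divided at the grandchildren's generation equally among Chioma, Esperanza, Jakob, Ione, and Lorcan: $39,000 each.

Lorcan receives $39,000.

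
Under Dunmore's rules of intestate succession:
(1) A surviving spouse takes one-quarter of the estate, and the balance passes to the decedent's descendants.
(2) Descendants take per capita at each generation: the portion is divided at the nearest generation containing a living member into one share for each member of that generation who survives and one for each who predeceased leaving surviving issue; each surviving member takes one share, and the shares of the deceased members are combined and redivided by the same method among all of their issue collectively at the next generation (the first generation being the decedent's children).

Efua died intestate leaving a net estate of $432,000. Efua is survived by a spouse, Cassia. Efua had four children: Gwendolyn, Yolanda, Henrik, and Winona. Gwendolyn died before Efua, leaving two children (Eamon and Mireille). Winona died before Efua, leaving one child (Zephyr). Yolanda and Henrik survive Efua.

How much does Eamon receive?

Eamon receives $54,000.

Cassia takes one-quarter of $432,000 = $108,000. The remaining $324,000 passes to the descendants.
The descendants' portion ($324,000) is divided at the children's generation into 4 shares of $81,000. Yolanda and Henrik each take $81,000. The 2 shares of the deceased (Gwendolyn and Winona) are combined into a pool of $162,000.
That pool ($162,000) is divided at the grandchildren's generation equally among Eamon, Mireille, and Zephyr: $54,000 each.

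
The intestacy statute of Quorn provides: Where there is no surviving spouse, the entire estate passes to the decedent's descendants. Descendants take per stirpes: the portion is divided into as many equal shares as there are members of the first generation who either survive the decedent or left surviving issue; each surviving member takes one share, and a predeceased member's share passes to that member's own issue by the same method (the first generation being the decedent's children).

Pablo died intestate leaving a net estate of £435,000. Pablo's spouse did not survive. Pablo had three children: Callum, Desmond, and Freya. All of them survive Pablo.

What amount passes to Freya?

The entire £435,000 passes to the descendants.
That amount (£435,000) is divided into 3 shares of £145,000: Callum, Desmond, and Freya each take £145,000.

Freya receives £145,000.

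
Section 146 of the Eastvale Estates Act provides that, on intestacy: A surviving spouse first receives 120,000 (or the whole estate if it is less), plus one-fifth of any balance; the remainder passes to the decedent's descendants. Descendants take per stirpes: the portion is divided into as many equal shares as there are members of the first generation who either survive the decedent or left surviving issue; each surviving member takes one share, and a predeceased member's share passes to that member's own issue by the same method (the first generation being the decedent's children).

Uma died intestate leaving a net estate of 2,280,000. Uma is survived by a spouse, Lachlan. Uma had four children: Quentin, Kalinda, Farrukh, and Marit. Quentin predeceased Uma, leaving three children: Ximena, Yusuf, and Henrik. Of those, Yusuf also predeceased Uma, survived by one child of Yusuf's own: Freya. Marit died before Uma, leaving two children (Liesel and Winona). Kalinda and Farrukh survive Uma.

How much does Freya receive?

Lachlan first takes 120,000, leaving a balance of 2,160,000. Lachlan then takes one-fifth of the balance (432,000), for a total of 552,000. The remaining 1,728,000 passes to the descendants.
The descendants' portion (1,728,000) is divided into 4 shares of 432,000: Kalinda and Farrukh each take 432,000; Quentin's 432,000 share passes to Quentin's issue; Marit's 432,000 share passes to Marit's issue.
Quentin's share (432,000) is divided into 3 shares of 144,000: Ximena and Henrik each take 144,000; Yusuf's 144,000 share passes to Yusuf's issue.
Yusuf's share (144,000) passes entirely to Freya.
Marit's share (432,000) is divided into 2 shares of 216,000: Liesel and Winona each take 216,000.

Freya receives 144,000.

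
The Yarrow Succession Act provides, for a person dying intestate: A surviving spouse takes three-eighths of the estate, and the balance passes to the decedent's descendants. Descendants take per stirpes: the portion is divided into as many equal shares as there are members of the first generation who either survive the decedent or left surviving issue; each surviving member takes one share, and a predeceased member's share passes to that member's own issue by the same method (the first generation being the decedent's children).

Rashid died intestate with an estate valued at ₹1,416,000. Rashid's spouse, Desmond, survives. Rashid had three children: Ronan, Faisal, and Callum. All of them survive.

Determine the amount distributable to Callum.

Desmond takes three-eighths of ₹1,416,000 = ₹531,000. The remaining ₹885,000 passes to the descendants.
The descendants' portion (₹885,000) is divided into 3 shares of ₹295,000: Ronan, Faisal, and Callum each take ₹295,000.

Callum receives ₹295,000.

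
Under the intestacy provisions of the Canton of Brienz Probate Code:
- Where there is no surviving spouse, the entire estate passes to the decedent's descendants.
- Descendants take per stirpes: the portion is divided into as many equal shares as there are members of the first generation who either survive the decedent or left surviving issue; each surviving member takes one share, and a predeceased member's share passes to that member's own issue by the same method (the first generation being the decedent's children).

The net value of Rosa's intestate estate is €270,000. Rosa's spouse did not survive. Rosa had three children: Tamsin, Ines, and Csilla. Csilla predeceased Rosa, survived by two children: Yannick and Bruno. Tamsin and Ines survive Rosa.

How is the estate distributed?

Tamsin: €90,000; Ines: €90,000; Yannick: €45,000; Bruno: €45,000

The entire €270,000 passes to the descendants.
That amount (€270,000) is divided into 3 shares of €90,000: Tamsin and Ines each take €90,000; Csilla's €90,000 share passes to Csilla's issue.
Csilla's share (€90,000) is divided into 2 shares of €45,000: Yannick and Bruno each take €45,000.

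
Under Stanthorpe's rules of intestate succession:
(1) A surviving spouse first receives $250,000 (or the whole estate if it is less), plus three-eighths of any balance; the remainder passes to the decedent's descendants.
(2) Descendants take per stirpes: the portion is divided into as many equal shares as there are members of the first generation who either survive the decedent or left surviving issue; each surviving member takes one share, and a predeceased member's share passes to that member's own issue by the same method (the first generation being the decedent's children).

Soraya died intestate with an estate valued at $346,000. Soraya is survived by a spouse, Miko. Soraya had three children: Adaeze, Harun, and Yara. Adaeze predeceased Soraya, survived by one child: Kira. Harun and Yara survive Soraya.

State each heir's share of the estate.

Miko: $286,000; Kira: $20,000; Harun: $20,000; Yara: $20,000

Miko first takes $250,000, leaving a balance of $96,000. Miko then takes three-eighths of the balance ($36,000), for a total of $286,000. The remaining $60,000 passes to the descendants.
The descendants' portion ($60,000) is divided into 3 shares of $20,000: Harun and Yara each take $20,000; Adaeze's $20,000 share passes to Adaeze's issue.
Adaeze's share ($20,000) passes entirely to Kira.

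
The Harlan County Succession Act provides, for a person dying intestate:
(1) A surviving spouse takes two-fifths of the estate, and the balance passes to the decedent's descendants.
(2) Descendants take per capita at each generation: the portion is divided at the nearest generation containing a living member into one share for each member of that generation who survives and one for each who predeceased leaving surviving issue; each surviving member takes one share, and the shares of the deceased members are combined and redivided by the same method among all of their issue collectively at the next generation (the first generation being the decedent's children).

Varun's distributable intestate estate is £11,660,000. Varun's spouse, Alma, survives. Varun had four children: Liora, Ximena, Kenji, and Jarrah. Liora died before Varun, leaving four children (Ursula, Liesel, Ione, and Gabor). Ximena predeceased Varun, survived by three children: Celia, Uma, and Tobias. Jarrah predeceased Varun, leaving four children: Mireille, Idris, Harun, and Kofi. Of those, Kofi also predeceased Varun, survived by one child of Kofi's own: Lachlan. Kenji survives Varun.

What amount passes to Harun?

Alma takes two-fifths of £11,660,000 = £4,664,000. The remaining £6,996,000 passes to the descendants.
The descendants' portion (£6,996,000) is divided at the children's generation into 4 shares of £1,749,000. Kenji takes £1,749,000. The 3 shares of the deceased (Liora, Ximena, and Jarrah) are combined into a pool of £5,247,000.
That pool (£5,247,000) is divided at the grandchildren's generation into 11 shares of £477,000. Ursula, Liesel, Ione, Gabor, Celia, Uma, Tobias, Mireille, Idris, and Harun each take £477,000. The remaining share for the deceased Kofi (£477,000) is carried to the next generation.
That pool (£477,000) passes entirely to Lachlan, the sole taker at the great-grandchildren's generation.

Harun receives £477,000.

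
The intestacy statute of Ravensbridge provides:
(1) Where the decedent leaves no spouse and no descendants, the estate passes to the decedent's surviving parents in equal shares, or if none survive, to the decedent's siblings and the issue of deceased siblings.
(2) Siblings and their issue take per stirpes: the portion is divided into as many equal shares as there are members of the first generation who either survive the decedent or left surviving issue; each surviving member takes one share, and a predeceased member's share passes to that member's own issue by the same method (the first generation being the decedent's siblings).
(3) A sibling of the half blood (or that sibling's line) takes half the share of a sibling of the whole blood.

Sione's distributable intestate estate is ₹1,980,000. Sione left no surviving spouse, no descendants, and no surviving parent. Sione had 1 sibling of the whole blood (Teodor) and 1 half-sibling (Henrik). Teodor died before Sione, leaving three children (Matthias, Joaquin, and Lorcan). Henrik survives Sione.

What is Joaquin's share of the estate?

Joaquin receives ₹440,000.

The entire ₹1,980,000 passes to the siblings and their issue.
Counting each half-blood sibling's line as half a unit, there are 3/2 units in ₹1,980,000, so one unit is ₹1,320,000. Whole-blood lines (Teodor) take ₹1,320,000 each; half-blood lines (Henrik) take ₹660,000 each.
Teodor's share (₹1,320,000) is divided into 3 shares of ₹440,000: Matthias, Joaquin, and Lorcan each take ₹440,000.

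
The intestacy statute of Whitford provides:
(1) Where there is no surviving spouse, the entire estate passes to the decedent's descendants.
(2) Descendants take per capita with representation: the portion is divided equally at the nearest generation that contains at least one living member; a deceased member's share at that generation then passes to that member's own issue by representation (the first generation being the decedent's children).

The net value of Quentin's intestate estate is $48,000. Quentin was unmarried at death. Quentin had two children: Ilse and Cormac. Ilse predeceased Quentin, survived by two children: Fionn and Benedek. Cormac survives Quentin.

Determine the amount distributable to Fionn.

Fionn receives $12,000.

The entire $48,000 passes to the descendants.
That amount ($48,000) is divided into 2 shares of $24,000: Cormac takes $24,000; Ilse's $24,000 share passes to Ilse's issue.
Ilse's share ($24,000) is divided into 2 shares of $12,000: Fionn and Benedek each take $12,000.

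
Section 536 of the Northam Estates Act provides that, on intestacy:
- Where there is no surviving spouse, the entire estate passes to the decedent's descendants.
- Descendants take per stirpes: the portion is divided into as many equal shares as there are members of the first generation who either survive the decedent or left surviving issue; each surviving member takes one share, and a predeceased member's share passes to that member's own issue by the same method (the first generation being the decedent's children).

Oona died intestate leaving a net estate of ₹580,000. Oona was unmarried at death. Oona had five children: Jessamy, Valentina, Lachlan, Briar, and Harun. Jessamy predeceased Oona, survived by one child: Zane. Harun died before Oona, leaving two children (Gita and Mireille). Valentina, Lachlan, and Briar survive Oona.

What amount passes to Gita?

Gita receives ₹58,000.

The entire ₹580,000 passes to the descendants.
That amount (₹580,000) is divided into 5 shares of ₹116,000: Valentina, Lachlan, and Briar each take ₹116,000; Jessamy's ₹116,000 share passes to Jessamy's issue; Harun's ₹116,000 share passes to Harun's issue.
Jessamy's share (₹116,000) passes entirely to Zane.
Harun's share (₹116,000) is divided into 2 shares of ₹58,000: Gita and Mireille each take ₹58,000.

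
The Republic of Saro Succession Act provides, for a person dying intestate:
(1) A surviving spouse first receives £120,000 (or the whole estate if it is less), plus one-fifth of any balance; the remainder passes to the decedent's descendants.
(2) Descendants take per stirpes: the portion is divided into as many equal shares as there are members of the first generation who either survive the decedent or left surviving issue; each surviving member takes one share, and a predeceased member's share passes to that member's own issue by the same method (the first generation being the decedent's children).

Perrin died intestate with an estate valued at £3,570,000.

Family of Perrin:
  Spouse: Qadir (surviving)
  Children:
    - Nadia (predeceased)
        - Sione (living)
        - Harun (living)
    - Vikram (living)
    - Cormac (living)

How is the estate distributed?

Qadir: £810,000; Sione: £460,000; Harun: £460,000; Vikram: £920,000; Cormac: £920,000

Qadir first takes £120,000, leaving a balance of £3,450,000. Qadir then takes one-fifth of the balance (£690,000), for a total of £810,000. The remaining £2,760,000 passes to the descendants.
The descendants' portion (£2,760,000) is divided into 3 shares of £920,000: Vikram and Cormac each take £920,000; Nadia's £920,000 share passes to Nadia's issue.
Nadia's share (£920,000) is divided into 2 shares of £460,000: Sione and Harun each take £460,000.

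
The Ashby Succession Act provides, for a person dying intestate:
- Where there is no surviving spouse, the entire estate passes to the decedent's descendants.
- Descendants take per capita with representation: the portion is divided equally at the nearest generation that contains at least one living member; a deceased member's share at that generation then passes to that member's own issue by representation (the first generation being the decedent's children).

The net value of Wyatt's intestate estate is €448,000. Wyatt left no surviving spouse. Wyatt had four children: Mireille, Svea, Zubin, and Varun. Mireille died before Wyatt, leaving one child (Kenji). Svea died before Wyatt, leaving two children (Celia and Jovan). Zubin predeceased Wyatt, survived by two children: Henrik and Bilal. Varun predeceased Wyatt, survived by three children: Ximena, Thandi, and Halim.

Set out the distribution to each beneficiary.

Kenji: €56,000; Celia: €56,000; Jovan: €56,000; Henrik: €56,000; Bilal: €56,000; Ximena: €56,000; Thandi: €56,000; Halim: €56,000

The entire €448,000 passes to the descendants.
No child survives, so the initial division is made at the grandchildren's generation.
That amount (€448,000) is divided into 8 shares of €56,000: Kenji, Celia, Jovan, Henrik, Bilal, Ximena, Thandi, and Halim each take €56,000.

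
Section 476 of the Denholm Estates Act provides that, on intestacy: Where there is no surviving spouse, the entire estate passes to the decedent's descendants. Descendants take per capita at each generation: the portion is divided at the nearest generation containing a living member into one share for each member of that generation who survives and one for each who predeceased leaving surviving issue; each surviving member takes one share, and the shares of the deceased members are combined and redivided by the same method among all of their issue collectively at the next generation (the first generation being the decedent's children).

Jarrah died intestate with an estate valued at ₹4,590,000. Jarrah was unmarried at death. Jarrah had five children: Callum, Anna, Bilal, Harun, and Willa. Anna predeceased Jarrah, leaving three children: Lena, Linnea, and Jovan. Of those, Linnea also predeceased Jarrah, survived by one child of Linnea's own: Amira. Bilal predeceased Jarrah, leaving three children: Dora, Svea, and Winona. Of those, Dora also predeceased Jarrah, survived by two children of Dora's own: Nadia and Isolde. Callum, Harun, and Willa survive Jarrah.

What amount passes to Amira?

The entire ₹4,590,000 passes to the descendants.
That amount (₹4,590,000) is divided at the children's generation into 5 shares of ₹918,000. Callum, Harun, and Willa each take ₹918,000. The 2 shares of the deceased (Anna and Bilal) are combined into a pool of ₹1,836,000.
That pool (₹1,836,000) is divided at the grandchildren's generation into 6 shares of ₹306,000. Lena, Jovan, Svea, and Winona each take ₹306,000. The 2 shares of the deceased (Linnea and Dora) are combined into a pool of ₹612,000.
That pool (₹612,000) is divided at the great-grandchildren's generation equally among Amira, Nadia, and Isolde: ₹204,000 each.

Amira receives ₹204,000.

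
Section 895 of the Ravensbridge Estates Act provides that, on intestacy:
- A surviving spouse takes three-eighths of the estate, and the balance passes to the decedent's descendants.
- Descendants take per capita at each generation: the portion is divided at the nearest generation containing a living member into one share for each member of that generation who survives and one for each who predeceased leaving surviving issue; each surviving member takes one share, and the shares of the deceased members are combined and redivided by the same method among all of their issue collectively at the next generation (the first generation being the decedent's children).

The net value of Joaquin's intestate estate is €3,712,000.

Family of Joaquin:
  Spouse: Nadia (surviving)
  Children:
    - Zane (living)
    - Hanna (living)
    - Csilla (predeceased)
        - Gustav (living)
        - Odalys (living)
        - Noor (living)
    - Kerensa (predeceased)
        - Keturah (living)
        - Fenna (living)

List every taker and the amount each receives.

Nadia: €1,392,000; Zane: €580,000; Hanna: €580,000; Gustav: €232,000; Odalys: €232,000; Noor: €232,000; Keturah: €232,000; Fenna: €232,000

Nadia takes three-eighths of €3,712,000 = €1,392,000. The remaining €2,320,000 passes to the descendants.
The descendants' portion (€2,320,000) is divided at the children's generation into 4 shares of €580,000. Zane and Hanna each take €580,000. The 2 shares of the deceased (Csilla and Kerensa) are combined into a pool of €1,160,000.
That pool (€1,160,000) is divided at the grandchildren's generation equally among Gustav, Odalys, Noor, Keturah, and Fenna: €232,000 each.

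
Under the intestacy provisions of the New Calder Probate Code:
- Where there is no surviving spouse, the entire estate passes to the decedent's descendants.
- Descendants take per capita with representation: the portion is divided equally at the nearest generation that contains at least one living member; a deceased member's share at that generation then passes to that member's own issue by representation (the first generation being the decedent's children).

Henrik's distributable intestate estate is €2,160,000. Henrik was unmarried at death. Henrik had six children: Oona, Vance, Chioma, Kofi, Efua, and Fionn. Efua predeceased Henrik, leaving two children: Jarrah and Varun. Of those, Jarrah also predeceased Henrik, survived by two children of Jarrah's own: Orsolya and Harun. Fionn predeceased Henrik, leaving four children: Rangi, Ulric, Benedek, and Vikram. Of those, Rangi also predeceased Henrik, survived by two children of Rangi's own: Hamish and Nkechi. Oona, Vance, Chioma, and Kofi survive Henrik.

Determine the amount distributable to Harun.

Harun receives €90,000.

The entire €2,160,000 passes to the descendants.
That amount (€2,160,000) is divided into 6 shares of €360,000: Oona, Vance, Chioma, and Kofi each take €360,000; Efua's €360,000 share passes to Efua's issue; Fionn's €360,000 share passes to Fionn's issue.
Efua's share (€360,000) is divided into 2 shares of €180,000: Varun takes €180,000; Jarrah's €180,000 share passes to Jarrah's issue.
Jarrah's share (€180,000) is divided into 2 shares of €90,000: Orsolya and Harun each take €90,000.
Fionn's share (€360,000) is divided into 4 shares of €90,000: Ulric, Benedek, and Vikram each take €90,000; Rangi's €90,000 share passes to Rangi's issue.
Rangi's share (€90,000) is divided into 2 shares of €45,000: Hamish and Nkechi each take €45,000.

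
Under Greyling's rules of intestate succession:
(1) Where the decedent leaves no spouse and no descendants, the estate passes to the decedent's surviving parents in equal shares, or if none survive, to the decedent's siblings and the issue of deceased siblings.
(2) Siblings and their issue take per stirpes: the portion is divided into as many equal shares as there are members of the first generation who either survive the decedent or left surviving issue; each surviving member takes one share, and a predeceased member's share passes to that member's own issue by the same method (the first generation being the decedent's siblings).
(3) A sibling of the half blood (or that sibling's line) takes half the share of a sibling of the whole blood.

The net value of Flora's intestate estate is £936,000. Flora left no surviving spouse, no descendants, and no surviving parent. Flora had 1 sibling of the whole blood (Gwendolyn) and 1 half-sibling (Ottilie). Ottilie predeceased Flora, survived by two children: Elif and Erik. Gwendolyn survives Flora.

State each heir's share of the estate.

The entire £936,000 passes to the siblings and their issue.
Counting each half-blood sibling's line as half a unit, there are 3/2 units in £936,000, so one unit is £624,000. Whole-blood lines (Gwendolyn) take £624,000 each; half-blood lines (Ottilie) take £312,000 each.
Ottilie's share (£312,000) is divided into 2 shares of £156,000: Elif and Erik each take £156,000.

Elif: £156,000; Erik: £156,000; Gwendolyn: £624,000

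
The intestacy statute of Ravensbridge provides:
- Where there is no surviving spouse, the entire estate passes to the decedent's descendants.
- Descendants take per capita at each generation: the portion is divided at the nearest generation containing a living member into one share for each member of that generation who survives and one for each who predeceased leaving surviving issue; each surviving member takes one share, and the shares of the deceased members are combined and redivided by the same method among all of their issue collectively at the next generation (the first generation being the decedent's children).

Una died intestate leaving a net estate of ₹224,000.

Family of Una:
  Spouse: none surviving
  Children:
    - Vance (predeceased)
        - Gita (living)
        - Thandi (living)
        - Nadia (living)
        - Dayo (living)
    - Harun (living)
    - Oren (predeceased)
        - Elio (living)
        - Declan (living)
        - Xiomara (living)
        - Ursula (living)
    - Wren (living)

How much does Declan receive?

Declan receives ₹14,000.

The entire ₹224,000 passes to the descendants.
That amount (₹224,000) is divided at the children's generation into 4 shares of ₹56,000. Harun and Wren each take ₹56,000. The 2 shares of the deceased (Vance and Oren) are combined into a pool of ₹112,000.
That pool (₹112,000) is divided at the grandchildren's generation equally among Gita, Thandi, Nadia, Dayo, Elio, Declan, Xiomara, and Ursula: ₹14,000 each.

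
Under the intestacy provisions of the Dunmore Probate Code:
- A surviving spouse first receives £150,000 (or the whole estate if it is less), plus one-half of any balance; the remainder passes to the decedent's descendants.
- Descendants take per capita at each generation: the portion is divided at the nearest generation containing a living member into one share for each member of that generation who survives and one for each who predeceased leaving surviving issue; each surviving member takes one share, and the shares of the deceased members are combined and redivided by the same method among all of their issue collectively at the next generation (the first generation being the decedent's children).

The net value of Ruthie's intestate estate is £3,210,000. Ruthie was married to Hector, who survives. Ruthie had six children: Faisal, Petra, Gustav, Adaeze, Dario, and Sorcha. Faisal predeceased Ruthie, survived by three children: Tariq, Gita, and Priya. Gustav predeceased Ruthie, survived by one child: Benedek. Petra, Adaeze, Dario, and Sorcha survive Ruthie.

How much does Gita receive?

Gita receives £127,500.

Hector first takes £150,000, leaving a balance of £3,060,000. Hector then takes one-half of the balance (£1,530,000), for a total of £1,680,000. The remaining £1,530,000 passes to the descendants.
The descendants' portion (£1,530,000) is divided at the children's generation into 6 shares of £255,000. Petra, Adaeze, Dario, and Sorcha each take £255,000. The 2 shares of the deceased (Faisal and Gustav) are combined into a pool of £510,000.
That pool (£510,000) is divided at the grandchildren's generation equally among Tariq, Gita, Priya, and Benedek: £127,500 each.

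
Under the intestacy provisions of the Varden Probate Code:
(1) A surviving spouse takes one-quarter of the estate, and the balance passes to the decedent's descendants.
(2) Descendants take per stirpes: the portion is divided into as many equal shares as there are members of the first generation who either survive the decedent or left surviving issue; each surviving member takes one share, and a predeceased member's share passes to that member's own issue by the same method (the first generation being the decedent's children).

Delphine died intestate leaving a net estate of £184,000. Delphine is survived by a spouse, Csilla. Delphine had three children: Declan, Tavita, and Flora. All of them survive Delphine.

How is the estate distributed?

Csilla: £46,000; Declan: £46,000; Tavita: £46,000; Flora: £46,000

Csilla takes one-quarter of £184,000 = £46,000. The remaining £138,000 passes to the descendants.
The descendants' portion (£138,000) is divided into 3 shares of £46,000: Declan, Tavita, and Flora each take £46,000.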